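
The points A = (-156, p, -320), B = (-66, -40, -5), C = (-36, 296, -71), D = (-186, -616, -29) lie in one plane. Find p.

320

The points are coplanar iff AB · (AC × AD) = 0.
Expanding, this is linear in p: (-8640)p + (2764800) = 0.
So p = 320.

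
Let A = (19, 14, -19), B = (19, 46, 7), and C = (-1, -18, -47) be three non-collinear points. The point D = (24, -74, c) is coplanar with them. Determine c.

Coplanarity requires AB · (AC × AD) = 0.
AB = (0, 32, 26), AC = (-20, -32, -28); the triple product is linear in c with coefficient 640 and constant term 57600.
Setting it to zero: c = -90.

-90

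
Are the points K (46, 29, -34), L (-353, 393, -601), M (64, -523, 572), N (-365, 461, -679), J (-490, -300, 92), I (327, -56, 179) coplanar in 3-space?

No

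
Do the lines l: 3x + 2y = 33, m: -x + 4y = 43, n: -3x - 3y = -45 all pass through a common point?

Intersecting l and m: solving the 2×2 system gives (x, y) = (23/7, 81/7).
Substitute into n: (-3)(23/7) + (-3)(81/7) = -312/7.
But n requires -45 ≠ -312/7, so the three lines have no common point.

No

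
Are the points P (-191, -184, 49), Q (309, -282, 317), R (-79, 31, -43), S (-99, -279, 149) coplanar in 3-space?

A normal to the plane through P, Q, R is n = PQ × PR = (-48604, 76016, 118476).
The plane has equation n·X = 1101744. For S: n·S = 1256256.
1256256 ≠ 1101744, so S is off the plane.

No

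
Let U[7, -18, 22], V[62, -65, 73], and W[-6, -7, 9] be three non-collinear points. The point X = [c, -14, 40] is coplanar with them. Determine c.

5

A normal to the plane is n = UV × UW = (50, 52, -6).
X lies in the plane iff n · UX = 0.
This gives (50)c + (-250) = 0, so c = 5.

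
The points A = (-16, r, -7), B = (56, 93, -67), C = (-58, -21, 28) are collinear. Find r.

21

Collinearity requires AB × AC = 0; each component is linear in r.
The x-component gives (-95)r + (1995) = 0, so r = 21.
The remaining components then also vanish.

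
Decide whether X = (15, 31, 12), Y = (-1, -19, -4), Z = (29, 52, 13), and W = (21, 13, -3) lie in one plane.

Yes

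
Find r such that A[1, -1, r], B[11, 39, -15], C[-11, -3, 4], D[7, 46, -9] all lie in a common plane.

-10

Coplanarity ⇔ det[AB; AC; AD] = 0.
Expanding, this is linear in r: (322)r + (3220) = 0.
So r = -10.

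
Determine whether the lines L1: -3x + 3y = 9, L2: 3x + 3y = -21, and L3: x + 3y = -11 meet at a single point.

The three lines meet at one point iff the augmented coefficient matrix [aᵢ bᵢ cᵢ] has rank < 3, i.e. its determinant vanishes.
Here the determinant is 0.
It vanishes, so the lines are concurrent at (-5, -2).

Yes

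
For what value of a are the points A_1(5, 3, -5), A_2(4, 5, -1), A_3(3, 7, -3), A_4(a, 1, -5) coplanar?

6

Normal to plane A_1A_2A_3: n = (-12, -6, 0); plane equation n·P = -78.
Requiring n·A_4 = -78: (-12)a + (-6) = -78.
So a = 6.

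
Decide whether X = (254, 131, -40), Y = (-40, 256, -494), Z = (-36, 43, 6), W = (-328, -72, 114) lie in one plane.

With X as base: XY = (-294, 125, -454), XZ = (-290, -88, 46), XW = (-582, -203, 154).
XZ × XW = (-4214, 17888, 7654).
XY · (XZ × XW) = 0.
The scalar triple product vanishes, so the four points are coplanar.

Yes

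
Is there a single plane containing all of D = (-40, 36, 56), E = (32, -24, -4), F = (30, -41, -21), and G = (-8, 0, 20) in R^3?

Yes

A normal to the plane through D, E, F is n = DE × DF = (0, 1344, -1344).
The plane has equation n·P = -26880. For G: n·G = -26880.
Equal, so G lies in the plane and all four are coplanar.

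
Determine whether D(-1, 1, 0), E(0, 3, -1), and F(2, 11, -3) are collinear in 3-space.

DE = (1, 2, -1), DF = (3, 10, -3).
DE × DF = (4, 0, 4).
The cross product is nonzero, so the points do not lie on one line.

No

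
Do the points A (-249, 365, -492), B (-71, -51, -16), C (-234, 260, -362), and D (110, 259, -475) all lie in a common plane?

No

A normal to the plane through A, B, C is n = AB × AC = (-4100, -16000, -12450).
The plane has equation n·P = 1306300. For D: n·D = 1318750.
1318750 ≠ 1306300, so D is off the plane.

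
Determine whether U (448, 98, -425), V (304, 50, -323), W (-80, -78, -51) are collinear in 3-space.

Yes

UV = (-144, -48, 102), UW = (-528, -176, 374).
UV × UW = (0, 0, 0).
The cross product vanishes, so the three points are collinear.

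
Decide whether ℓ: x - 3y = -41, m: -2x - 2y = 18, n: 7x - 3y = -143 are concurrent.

Yes

The three lines meet at one point iff the augmented coefficient matrix [aᵢ bᵢ cᵢ] has rank < 3, i.e. its determinant vanishes.
Here the determinant is 0.
It vanishes, so the lines are concurrent at (-17, 8).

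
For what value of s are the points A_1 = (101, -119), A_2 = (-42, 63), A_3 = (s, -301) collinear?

244

Collinearity: (A_3 − A_1) must be parallel to (A_2 − A_1) = (-143, 182).
Cross-multiplying the components: (s − 101)·(182) = (-182)·(-143).
Solving gives s = 244.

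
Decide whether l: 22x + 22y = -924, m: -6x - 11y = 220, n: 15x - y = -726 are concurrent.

Intersecting l and m: solving the 2×2 system gives (x, y) = (-242/5, 32/5).
Substitute into n: (15)(-242/5) + (-1)(32/5) = -3662/5.
But n requires -726 ≠ -3662/5, so the three lines have no common point.

No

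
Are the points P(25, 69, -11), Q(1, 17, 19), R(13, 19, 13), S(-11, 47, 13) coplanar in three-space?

Yes

With P as base: PQ = (-24, -52, 30), PR = (-12, -50, 24), PS = (-36, -22, 24).
PR × PS = (-672, -576, -1536).
PQ · (PR × PS) = 0.
The scalar triple product vanishes, so the four points are coplanar.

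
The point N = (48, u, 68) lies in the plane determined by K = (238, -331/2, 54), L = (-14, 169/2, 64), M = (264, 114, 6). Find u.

-19

Coplanarity requires KL · (KM × KN) = 0.
KL = (-252, 250, 10), KM = (26, 559/2, -48); the triple product is linear in u with coefficient -11836 and constant term -224884.
Setting it to zero: u = -19.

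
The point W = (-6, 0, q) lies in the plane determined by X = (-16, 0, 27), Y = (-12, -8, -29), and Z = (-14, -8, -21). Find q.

-13

The plane through X, Y, Z has equation −64x + 80y − 16z = 592.
Substituting W: (-16)q + (384) = 592, so q = -13.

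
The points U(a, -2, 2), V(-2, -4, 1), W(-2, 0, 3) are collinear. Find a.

Direction VW = (0, 4, 2). From the y-coordinate of U, the parameter along the line is τ = (-2 − (-4))/4 = 1/2.
Then a = (-2) + 1/2·(0) = -2.

-2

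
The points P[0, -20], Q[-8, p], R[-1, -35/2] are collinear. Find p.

Collinearity: (Q − P) must be parallel to (R − P) = (-1, 5/2).
Cross-multiplying the components: (p − (-20))·(-1) = (-8)·(5/2).
Solving gives p = 0.

0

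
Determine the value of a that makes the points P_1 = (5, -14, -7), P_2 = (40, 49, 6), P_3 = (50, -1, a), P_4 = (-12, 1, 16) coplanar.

The points are coplanar iff P_1P_2 · (P_1P_3 × P_1P_4) = 0.
Expanding, this is linear in a: (-1596)a + (-54264) = 0.
So a = -34.

-34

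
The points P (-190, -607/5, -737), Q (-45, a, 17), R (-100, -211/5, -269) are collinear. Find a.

31/5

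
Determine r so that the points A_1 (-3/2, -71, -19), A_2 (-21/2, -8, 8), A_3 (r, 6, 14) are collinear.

Collinearity requires A_1A_2 × A_1A_3 = 0; each component is linear in r.
The y-component gives (27)r + (675/2) = 0, so r = -25/2.
The remaining components then also vanish.

-25/2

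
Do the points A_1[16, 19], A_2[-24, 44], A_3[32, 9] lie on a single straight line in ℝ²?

Yes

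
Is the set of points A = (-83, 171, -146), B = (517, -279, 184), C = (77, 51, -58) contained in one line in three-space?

Yes

AB = (600, -450, 330), AC = (160, -120, 88).
AB × AC = (0, 0, 0).
The cross product vanishes, so the three points are collinear.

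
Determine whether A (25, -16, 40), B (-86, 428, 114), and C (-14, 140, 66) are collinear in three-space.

AB = (-111, 444, 74), AC = (-39, 156, 26).
AB × AC = (0, 0, 0).
The cross product vanishes, so the three points are collinear.

Yes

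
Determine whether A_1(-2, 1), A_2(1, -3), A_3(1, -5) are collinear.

A_1A_2 = (3, -4), A_1A_3 = (3, -6).
Twice the signed area of △A_1A_2A_3 is (3)(-6) − (-4)(3) = -6.
The area is nonzero, so the three points are not collinear.

No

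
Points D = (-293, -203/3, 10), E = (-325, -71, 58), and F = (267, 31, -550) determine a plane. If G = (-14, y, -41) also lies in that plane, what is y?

43/3

A normal to the plane is n = DE × DF = (-8608/3, 8960, -3872/3).
G lies in the plane iff n · DG = 0.
This gives (8960)y + (-385280/3) = 0, so y = 43/3.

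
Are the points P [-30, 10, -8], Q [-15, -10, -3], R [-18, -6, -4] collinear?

PQ = (15, -20, 5), PR = (12, -16, 4).
PQ × PR = (0, 0, 0).
The cross product vanishes, so the three points are collinear.

Yes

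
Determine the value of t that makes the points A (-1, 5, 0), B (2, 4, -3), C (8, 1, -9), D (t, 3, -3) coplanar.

2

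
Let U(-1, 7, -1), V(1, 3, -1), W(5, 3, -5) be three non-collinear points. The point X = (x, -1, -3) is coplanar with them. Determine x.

5

The plane through U, V, W has equation 16x + 8y + 16z = 24.
Substituting X: (16)x + (-56) = 24, so x = 5.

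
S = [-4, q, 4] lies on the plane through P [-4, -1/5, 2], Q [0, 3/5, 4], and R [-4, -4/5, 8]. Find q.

-2/5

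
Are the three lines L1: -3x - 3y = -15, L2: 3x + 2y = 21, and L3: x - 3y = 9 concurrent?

No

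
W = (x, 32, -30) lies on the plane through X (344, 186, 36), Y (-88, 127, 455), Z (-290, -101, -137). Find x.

The plane through X, Y, Z has equation 130460x − 340382y + 86578z = -15316004.
Substituting W: (130460)x + (-13489564) = -15316004, so x = -14.

-14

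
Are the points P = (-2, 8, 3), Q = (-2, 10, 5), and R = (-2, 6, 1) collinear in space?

Yes

PQ = (0, 2, 2), PR = (0, -2, -2).
PQ × PR = (0, 0, 0).
The cross product vanishes, so the three points are collinear.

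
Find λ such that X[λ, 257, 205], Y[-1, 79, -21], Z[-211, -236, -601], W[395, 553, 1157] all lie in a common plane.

Coplanarity ⇔ det[XY; XZ; XW] = 0.
Expanding, this is linear in λ: (96150)λ + (-8749650) = 0.
So λ = 91.

91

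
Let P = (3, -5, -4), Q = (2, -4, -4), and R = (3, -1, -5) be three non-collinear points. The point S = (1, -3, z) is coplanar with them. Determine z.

-4

Coplanarity requires PQ · (PR × PS) = 0.
PQ = (-1, 1, 0), PR = (0, 4, -1); the triple product is linear in z with coefficient -4 and constant term -16.
Setting it to zero: z = -4.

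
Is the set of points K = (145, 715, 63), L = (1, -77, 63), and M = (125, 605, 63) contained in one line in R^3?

Yes

KL = (-144, -792, 0), KM = (-20, -110, 0).
KL × KM = (0, 0, 0).
The cross product vanishes, so the three points are collinear.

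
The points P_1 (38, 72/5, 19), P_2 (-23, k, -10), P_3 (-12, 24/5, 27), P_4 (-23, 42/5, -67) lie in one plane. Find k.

5

The points are coplanar iff P_1P_2 · (P_1P_3 × P_1P_4) = 0.
Expanding, this is linear in k: (-4788)k + (23940) = 0.
So k = 5.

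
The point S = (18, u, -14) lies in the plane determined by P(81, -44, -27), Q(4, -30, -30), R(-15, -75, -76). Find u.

A normal to the plane is n = PQ × PR = (-779, -3485, 3731).
S lies in the plane iff n · PS = 0.
This gives (-3485)u + (-55760) = 0, so u = -16.

-16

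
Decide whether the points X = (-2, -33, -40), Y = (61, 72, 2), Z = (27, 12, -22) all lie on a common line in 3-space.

XY = (63, 105, 42), XZ = (29, 45, 18).
Comparing components 3 and 1: (42)(29) − (63)(18) = 84 ≠ 0, so XY and XZ are not parallel and the points are not collinear.

No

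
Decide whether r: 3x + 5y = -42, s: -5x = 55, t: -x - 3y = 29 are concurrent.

Intersecting r and s: solving the 2×2 system gives (x, y) = (-11, -9/5).
Substitute into t: (-1)(-11) + (-3)(-9/5) = 82/5.
But t requires 29 ≠ 82/5, so the three lines have no common point.

No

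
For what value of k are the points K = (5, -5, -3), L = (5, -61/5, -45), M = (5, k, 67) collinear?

Direction KL = (0, -36/5, -42). From the z-coordinate of M, the parameter along the line is τ = (67 − (-3))/(-42) = -5/3.
Then k = (-5) + (-5/3)·(-36/5) = 7.

7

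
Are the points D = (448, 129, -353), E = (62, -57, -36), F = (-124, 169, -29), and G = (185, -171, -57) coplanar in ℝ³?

The four points are coplanar iff the 3×3 determinant with rows DE, DF, DG is zero.
Rows: (-386, -186, 317), (-572, 40, 324), (-263, -300, 296).
Expanding along the first row: (-386)(109040) − (-186)(-84100) + (317)(182120) = 0.
Zero determinant ⇒ coplanar.

Yes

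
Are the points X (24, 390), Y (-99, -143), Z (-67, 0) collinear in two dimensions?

XY = (-123, -533), XZ = (-91, -390).
det[XY; XZ] = (-123)(-390) − (-533)(-91) = -533.
The determinant is nonzero, so they are not collinear.

No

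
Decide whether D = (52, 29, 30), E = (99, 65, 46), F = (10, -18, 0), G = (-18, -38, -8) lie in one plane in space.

Yes

With D as base: DE = (47, 36, 16), DF = (-42, -47, -30), DG = (-70, -67, -38).
DF × DG = (-224, 504, -476).
DE · (DF × DG) = 0.
The scalar triple product vanishes, so the four points are coplanar.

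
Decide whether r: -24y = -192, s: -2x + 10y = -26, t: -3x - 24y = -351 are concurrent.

Intersecting r and s: solving the 2×2 system gives (x, y) = (53, 8).
Substitute into t: (-3)(53) + (-24)(8) = -351.
This equals -351, so (53, 8) lies on all three lines and they are concurrent.

Yes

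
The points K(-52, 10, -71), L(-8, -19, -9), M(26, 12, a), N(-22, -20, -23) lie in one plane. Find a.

9

The points are coplanar iff KL · (KM × KN) = 0.
Expanding, this is linear in a: (450)a + (-4050) = 0.
So a = 9.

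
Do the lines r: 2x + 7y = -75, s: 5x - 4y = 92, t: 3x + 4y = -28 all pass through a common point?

Yes

Intersecting r and s: solving the 2×2 system gives (x, y) = (8, -13).
Substitute into t: (3)(8) + (4)(-13) = -28.
This equals -28, so (8, -13) lies on all three lines and they are concurrent.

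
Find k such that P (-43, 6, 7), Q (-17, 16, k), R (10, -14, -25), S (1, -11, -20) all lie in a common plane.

Normal to plane PRS: n = (-4, 23, -21); plane equation n·X = 163.
Requiring n·Q = 163: (-21)k + (436) = 163.
So k = 13.

13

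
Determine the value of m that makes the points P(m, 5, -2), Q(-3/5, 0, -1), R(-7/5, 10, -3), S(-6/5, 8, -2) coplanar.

-1

The points are coplanar iff PQ · (PR × PS) = 0.
Expanding, this is linear in m: (-6)m + (-6) = 0.
So m = -1.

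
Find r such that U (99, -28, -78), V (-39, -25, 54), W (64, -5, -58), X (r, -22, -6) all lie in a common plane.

21

The points are coplanar iff UV · (UW × UX) = 0.
Expanding, this is linear in r: (-2976)r + (62496) = 0.
So r = 21.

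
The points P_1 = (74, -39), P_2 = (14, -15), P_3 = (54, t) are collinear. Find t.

-31

The three points are collinear iff det[P_1P_2; P_1P_3] = 0.
This determinant is linear in t: (-60)t + (-1860) = 0, so t = -31.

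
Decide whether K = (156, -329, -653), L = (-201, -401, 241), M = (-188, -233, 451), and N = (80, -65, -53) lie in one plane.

The four points are coplanar iff the 3×3 determinant with rows KL, KM, KN is zero.
Rows: (-357, -72, 894), (-344, 96, 1104), (-76, 264, 600).
Expanding along the first row: (-357)(-233856) − (-72)(-122496) + (894)(-83520) = 0.
Zero determinant ⇒ coplanar.

Yes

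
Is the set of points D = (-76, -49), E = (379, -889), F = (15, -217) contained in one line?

DE = (455, -840), DF = (91, -168).
Twice the signed area of △DEF is (455)(-168) − (-840)(91) = 0.
The triangle is degenerate (zero area), so the points are collinear.

Yes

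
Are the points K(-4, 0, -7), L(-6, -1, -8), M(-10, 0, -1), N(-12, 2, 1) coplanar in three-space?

No

With K as base: KL = (-2, -1, -1), KM = (-6, 0, 6), KN = (-8, 2, 8).
KM × KN = (-12, 0, -12).
KL · (KM × KN) = 36.
Since 36 ≠ 0, the four points are not coplanar.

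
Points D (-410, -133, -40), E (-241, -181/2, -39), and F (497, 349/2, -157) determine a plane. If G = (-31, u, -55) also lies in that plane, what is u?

-53/2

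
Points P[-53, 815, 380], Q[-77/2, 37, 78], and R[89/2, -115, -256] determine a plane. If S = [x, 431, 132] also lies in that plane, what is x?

The plane through P, Q, R has equation 213948x − 20223y + 62370z = -4120389.
Substituting S: (213948)x + (-483273) = -4120389, so x = -17.

-17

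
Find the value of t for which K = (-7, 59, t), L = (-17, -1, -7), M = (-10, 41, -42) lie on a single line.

Collinearity requires KL × KM = 0; each component is linear in t.
The x-component gives (42)t + (2394) = 0, so t = -57.
The remaining components then also vanish.

-57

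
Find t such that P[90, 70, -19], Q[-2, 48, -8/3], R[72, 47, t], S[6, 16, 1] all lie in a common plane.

-13

Normal to plane PQS: n = (442, 468, 3120); plane equation n·X = 13260.
Requiring n·R = 13260: (3120)t + (53820) = 13260.
So t = -13.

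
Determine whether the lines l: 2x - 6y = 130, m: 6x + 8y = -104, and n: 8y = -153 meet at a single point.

No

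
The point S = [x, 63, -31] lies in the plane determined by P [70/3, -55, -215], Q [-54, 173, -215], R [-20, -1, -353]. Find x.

The plane through P, Q, R has equation −31464x − 10672y + 5704z = -1373560.
Substituting S: (-31464)x + (-849160) = -1373560, so x = 50/3.

50/3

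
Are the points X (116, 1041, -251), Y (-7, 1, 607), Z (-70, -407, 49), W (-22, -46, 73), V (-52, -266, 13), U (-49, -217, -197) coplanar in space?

Yes

The plane through X, Y, Z has normal n = XY × XZ = (930384, -122688, -15336) and equation n·P = -15944328.
Checking the remaining points: n·W = -15944328, n·V = -15944328, n·U = -15944328.
All equal -15944328, so all 6 points lie in one plane.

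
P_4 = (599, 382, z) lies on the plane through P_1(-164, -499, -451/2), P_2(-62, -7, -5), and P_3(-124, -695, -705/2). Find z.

Coplanarity requires P_1P_2 · (P_1P_3 × P_1P_4) = 0.
P_1P_2 = (102, 492, 441/2), P_1P_3 = (40, -196, -127); the triple product is linear in z with coefficient -39672 and constant term -4463100.
Setting it to zero: z = -225/2.

-225/2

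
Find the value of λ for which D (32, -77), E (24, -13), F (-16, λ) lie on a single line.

Collinearity: (F − D) must be parallel to (E − D) = (-8, 64).
Cross-multiplying the components: (λ − (-77))·(-8) = (-48)·(64).
Solving gives λ = 307.

307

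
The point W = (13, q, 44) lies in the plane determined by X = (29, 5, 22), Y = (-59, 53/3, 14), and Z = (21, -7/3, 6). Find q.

61/3

The plane through X, Y, Z has equation −(784/3)x − 1344y + (2240/3)z = 2128.
Substituting W: (-1344)q + (29456) = 2128, so q = 61/3.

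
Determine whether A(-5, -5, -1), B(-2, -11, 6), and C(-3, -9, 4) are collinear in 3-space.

No

AB = (3, -6, 7), AC = (2, -4, 5).
Comparing components 2 and 3: (-6)(5) − (7)(-4) = -2 ≠ 0, so AB and AC are not parallel and the points are not collinear.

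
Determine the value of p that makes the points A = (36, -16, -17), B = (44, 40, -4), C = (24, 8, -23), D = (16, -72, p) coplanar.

-39

Coplanarity ⇔ det[AB; AC; AD] = 0.
Expanding, this is linear in p: (864)p + (33696) = 0.
So p = -39.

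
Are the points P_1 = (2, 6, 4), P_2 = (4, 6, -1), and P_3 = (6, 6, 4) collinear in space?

P_1P_2 = (2, 0, -5), P_1P_3 = (4, 0, 0).
P_1P_2 × P_1P_3 = (0, -20, 0).
The cross product is nonzero, so the points do not lie on one line.

No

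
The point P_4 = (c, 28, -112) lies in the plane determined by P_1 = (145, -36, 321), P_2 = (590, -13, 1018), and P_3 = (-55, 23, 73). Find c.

-180

The plane through P_1, P_2, P_3 has equation −46827x − 29040y + 30855z = 4159980.
Substituting P_4: (-46827)c + (-4268880) = 4159980, so c = -180.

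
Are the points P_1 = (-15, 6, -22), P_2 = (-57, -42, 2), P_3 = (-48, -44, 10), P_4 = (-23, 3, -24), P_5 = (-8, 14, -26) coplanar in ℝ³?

The plane through P_1, P_2, P_3 has normal n = P_1P_2 × P_1P_3 = (-336, 552, 516) and equation n·P = -3000.
Checking the remaining points: n·P_4 = -3000, n·P_5 = -3000.
All equal -3000, so all 5 points lie in one plane.

Yes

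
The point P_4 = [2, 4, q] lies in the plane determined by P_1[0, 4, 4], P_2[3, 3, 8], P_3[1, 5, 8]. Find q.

8

The plane through P_1, P_2, P_3 has equation −8x − 8y + 4z = -16.
Substituting P_4: (4)q + (-48) = -16, so q = 8.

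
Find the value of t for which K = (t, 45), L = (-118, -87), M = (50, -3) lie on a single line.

146

Collinearity: (K − L) must be parallel to (M − L) = (168, 84).
Cross-multiplying the components: (t − (-118))·(84) = (132)·(168).
Solving gives t = 146.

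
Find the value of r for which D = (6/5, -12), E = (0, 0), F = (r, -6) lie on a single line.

Collinearity: (F − D) must be parallel to (E − D) = (-6/5, 12).
Cross-multiplying the components: (r − 6/5)·(12) = (6)·(-6/5).
Solving gives r = 3/5.

3/5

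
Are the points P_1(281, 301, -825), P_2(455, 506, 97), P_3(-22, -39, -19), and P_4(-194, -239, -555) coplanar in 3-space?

Yes

A normal to the plane through P_1, P_2, P_3 is n = P_1P_2 × P_1P_3 = (478710, -419610, 2955).
The plane has equation n·P = 5777025. For P_4: n·P_4 = 5777025.
Equal, so P_4 lies in the plane and all four are coplanar.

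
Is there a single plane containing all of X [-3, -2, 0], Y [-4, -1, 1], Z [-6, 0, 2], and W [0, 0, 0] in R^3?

No

With X as base: XY = (-1, 1, 1), XZ = (-3, 2, 2), XW = (3, 2, 0).
XZ × XW = (-4, 6, -12).
XY · (XZ × XW) = -2.
Since -2 ≠ 0, the four points are not coplanar.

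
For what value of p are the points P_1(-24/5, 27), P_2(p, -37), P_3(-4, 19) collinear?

8/5

The three points are collinear iff det[P_1P_2; P_1P_3] = 0.
This determinant is linear in p: (-8)p + (64/5) = 0, so p = 8/5.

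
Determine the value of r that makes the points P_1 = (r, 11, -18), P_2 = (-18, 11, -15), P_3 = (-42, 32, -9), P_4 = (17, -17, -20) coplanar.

Coplanarity ⇔ det[P_1P_2; P_1P_3; P_1P_4] = 0.
Expanding, this is linear in r: (-63)r + (-1323) = 0.
So r = -21.

-21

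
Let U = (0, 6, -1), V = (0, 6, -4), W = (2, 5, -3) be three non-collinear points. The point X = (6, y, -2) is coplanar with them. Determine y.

3

A normal to the plane is n = UV × UW = (-3, -6, 0).
X lies in the plane iff n · UX = 0.
This gives (-6)y + (18) = 0, so y = 3.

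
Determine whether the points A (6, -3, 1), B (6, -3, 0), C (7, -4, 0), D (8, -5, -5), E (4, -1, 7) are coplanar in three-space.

The plane through A, B, C has normal n = AB × AC = (-1, -1, 0) and equation n·P = -3.
Checking the remaining points: n·D = -3, n·E = -3.
All equal -3, so all 5 points lie in one plane.

Yes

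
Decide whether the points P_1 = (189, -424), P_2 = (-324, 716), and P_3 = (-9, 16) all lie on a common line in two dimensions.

Yes

P_1P_2 = (-513, 1140), P_1P_3 = (-198, 440).
Checking proportionality: P_1P_3 = 22/57·P_1P_2, so the vectors are parallel and the points are collinear.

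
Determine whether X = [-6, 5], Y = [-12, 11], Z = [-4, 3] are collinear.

XY = (-6, 6), XZ = (2, -2).
det[XY; XZ] = (-6)(-2) − (6)(2) = 0.
The determinant is zero, so the points are collinear.

Yes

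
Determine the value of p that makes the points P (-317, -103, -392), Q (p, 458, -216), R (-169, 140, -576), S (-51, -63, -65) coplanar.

Normal to plane PRS: n = (86821, -97340, -58718); plane equation n·X = 5521219.
Requiring n·Q = 5521219: (86821)p + (-31898632) = 5521219.
So p = 431.

431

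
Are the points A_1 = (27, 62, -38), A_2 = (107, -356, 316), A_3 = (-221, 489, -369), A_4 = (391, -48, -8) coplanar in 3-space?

The four points are coplanar iff the 3×3 determinant with rows A_1A_2, A_1A_3, A_1A_4 is zero.
Rows: (80, -418, 354), (-248, 427, -331), (364, -110, 30).
Expanding along the first row: (80)(-23600) − (-418)(113044) + (354)(-128148) = 0.
Zero determinant ⇒ coplanar.

Yes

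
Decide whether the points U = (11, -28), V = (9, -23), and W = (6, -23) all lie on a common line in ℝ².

No

UV = (-2, 5), UW = (-5, 5).
Twice the signed area of △UVW is (-2)(5) − (5)(-5) = 15.
The area is nonzero, so the three points are not collinear.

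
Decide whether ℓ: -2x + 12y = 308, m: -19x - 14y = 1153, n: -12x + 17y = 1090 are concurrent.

Intersecting ℓ and m: solving the 2×2 system gives (x, y) = (-4537/64, 1773/128).
Substitute into n: (-12)(-4537/64) + (17)(1773/128) = 139029/128.
But n requires 1090 ≠ 139029/128, so the three lines have no common point.

No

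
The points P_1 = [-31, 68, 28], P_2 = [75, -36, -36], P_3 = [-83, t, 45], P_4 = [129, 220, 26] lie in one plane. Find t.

Coplanarity ⇔ det[P_1P_2; P_1P_3; P_1P_4] = 0.
Expanding, this is linear in t: (10028)t + (-722016) = 0.
So t = 72.

72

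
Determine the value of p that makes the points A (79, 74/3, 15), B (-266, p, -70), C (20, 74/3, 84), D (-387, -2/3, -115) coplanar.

19/3

The points are coplanar iff AB · (AC × AD) = 0.
Expanding, this is linear in p: (-39824)p + (756656/3) = 0.
So p = 19/3.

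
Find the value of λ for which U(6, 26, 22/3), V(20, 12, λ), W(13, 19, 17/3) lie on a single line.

4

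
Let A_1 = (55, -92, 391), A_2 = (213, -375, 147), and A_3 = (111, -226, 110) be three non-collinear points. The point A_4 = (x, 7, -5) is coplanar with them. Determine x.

-55

The plane through A_1, A_2, A_3 has equation 46827x + 30734y − 5324z = -2333727.
Substituting A_4: (46827)x + (241758) = -2333727, so x = -55.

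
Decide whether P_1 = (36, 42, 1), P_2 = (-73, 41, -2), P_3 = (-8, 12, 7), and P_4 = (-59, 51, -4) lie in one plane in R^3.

No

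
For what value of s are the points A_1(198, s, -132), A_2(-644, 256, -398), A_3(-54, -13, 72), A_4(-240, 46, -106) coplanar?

The points are coplanar iff A_1A_2 · (A_1A_3 × A_1A_4) = 0.
Expanding, this is linear in s: (-17600)s + (-8412800) = 0.
So s = -478.

-478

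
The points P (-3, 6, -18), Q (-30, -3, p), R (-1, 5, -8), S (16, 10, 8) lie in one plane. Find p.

-38

Normal to plane PRS: n = (-66, 138, 27); plane equation n·X = 540.
Requiring n·Q = 540: (27)p + (1566) = 540.
So p = -38.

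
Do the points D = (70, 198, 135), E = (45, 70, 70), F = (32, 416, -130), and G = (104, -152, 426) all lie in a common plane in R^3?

No

With D as base: DE = (-25, -128, -65), DF = (-38, 218, -265), DG = (34, -350, 291).
DF × DG = (-29312, 2048, 5888).
DE · (DF × DG) = 87936.
Since 87936 ≠ 0, the four points are not coplanar.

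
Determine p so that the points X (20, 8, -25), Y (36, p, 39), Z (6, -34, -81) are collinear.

56

Collinearity requires XY × XZ = 0; each component is linear in p.
The x-component gives (-56)p + (3136) = 0, so p = 56.
The remaining components then also vanish.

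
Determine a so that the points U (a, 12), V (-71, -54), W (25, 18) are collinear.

The three points are collinear iff det[UV; UW] = 0.
This determinant is linear in a: (-72)a + (1224) = 0, so a = 17.

17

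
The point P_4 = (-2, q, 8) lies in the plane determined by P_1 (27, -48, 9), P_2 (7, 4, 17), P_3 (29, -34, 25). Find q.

13

A normal to the plane is n = P_1P_2 × P_1P_3 = (720, 336, -384).
P_4 lies in the plane iff n · P_1P_4 = 0.
This gives (336)q + (-4368) = 0, so q = 13.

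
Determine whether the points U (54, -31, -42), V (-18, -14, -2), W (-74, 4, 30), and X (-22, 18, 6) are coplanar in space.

Yes

The four points are coplanar iff the 3×3 determinant with rows UV, UW, UX is zero.
Rows: (-72, 17, 40), (-128, 35, 72), (-76, 49, 48).
Expanding along the first row: (-72)(-1848) − (17)(-672) + (40)(-3612) = 0.
Zero determinant ⇒ coplanar.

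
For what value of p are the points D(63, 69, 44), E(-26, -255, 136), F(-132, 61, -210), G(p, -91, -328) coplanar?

-295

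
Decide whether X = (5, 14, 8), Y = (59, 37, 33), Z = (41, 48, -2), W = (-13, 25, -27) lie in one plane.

Yes

The four points are coplanar iff the 3×3 determinant with rows XY, XZ, XW is zero.
Rows: (54, 23, 25), (36, 34, -10), (-18, 11, -35).
Expanding along the first row: (54)(-1080) − (23)(-1440) + (25)(1008) = 0.
Zero determinant ⇒ coplanar.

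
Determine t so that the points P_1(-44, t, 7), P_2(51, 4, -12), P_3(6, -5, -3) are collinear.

Collinearity requires P_1P_2 × P_1P_3 = 0; each component is linear in t.
The x-component gives (-9)t + (-135) = 0, so t = -15.
The remaining components then also vanish.

-15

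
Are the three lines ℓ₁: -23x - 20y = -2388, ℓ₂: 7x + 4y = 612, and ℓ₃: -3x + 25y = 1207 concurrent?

Lines aᵢx + bᵢy = cᵢ with pairwise distinct directions are concurrent exactly when det[aᵢ bᵢ cᵢ] = 0.
Here the determinant is 0.
It vanishes, so the lines are concurrent at (56, 55).

Yes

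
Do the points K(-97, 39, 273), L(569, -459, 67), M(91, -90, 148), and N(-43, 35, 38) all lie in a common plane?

The four points are coplanar iff the 3×3 determinant with rows KL, KM, KN is zero.
Rows: (666, -498, -206), (188, -129, -125), (54, -4, -235).
Expanding along the first row: (666)(29815) − (-498)(-37430) + (-206)(6214) = -63434.
Nonzero ⇒ not coplanar.

No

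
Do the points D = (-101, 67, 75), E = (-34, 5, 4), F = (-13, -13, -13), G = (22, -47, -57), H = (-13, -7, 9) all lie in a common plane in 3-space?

The plane through D, E, F has normal n = DE × DF = (-224, -352, 96) and equation n·P = 6240.
Checking the remaining points: n·G = 6144, n·H = 6240.
Since n·G = 6144 ≠ 6240, G is off the plane and the points are not all coplanar.

No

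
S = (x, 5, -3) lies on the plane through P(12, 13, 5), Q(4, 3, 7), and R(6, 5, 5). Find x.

8

The plane through P, Q, R has equation 16x − 12y + 4z = 56.
Substituting S: (16)x + (-72) = 56, so x = 8.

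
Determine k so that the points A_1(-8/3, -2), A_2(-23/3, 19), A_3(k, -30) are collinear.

4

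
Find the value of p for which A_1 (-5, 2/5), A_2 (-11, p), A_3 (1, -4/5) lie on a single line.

Collinearity: (A_2 − A_1) must be parallel to (A_3 − A_1) = (6, -6/5).
Cross-multiplying the components: (p − 2/5)·(6) = (-6)·(-6/5).
Solving gives p = 8/5.

8/5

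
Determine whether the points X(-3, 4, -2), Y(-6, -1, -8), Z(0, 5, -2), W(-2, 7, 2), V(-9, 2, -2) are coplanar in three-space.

Yes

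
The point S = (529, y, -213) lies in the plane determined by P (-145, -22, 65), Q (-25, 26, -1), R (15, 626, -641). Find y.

160

The plane through P, Q, R has equation 8880x + 74160y + 70080z = 1636080.
Substituting S: (74160)y + (-10229520) = 1636080, so y = 160.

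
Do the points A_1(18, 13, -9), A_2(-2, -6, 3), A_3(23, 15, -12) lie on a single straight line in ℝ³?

No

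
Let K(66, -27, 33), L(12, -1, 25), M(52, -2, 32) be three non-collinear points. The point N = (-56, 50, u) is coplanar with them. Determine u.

16

Coplanarity requires KL · (KM × KN) = 0.
KL = (-54, 26, -8), KM = (-14, 25, -1); the triple product is linear in u with coefficient -986 and constant term 15776.
Setting it to zero: u = 16.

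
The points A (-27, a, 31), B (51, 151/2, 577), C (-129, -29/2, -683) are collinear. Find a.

73/2

Direction BC = (-180, -90, -1260). From the x-coordinate of A, the parameter along the line is τ = (-27 − 51)/(-180) = 13/30.
Then a = 151/2 + 13/30·(-90) = 73/2.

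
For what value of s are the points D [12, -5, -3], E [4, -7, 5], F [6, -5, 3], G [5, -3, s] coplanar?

4

The points are coplanar iff DE · (DF × DG) = 0.
Expanding, this is linear in s: (-12)s + (48) = 0.
So s = 4.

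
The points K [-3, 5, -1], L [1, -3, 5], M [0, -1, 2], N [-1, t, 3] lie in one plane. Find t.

1

Normal to plane KLM: n = (12, 6, 0); plane equation n·P = -6.
Requiring n·N = -6: (6)t + (-12) = -6.
So t = 1.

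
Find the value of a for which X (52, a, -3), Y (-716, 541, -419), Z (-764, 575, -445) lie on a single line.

Direction YZ = (-48, 34, -26). From the x-coordinate of X, the parameter along the line is τ = (52 − (-716))/(-48) = -16.
Then a = 541 + (-16)·(34) = -3.

-3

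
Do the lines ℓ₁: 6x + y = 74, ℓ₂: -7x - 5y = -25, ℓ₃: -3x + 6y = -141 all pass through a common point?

Yes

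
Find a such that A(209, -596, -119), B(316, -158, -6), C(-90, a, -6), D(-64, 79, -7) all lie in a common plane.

100

The points are coplanar iff AB · (AC × AD) = 0.
Expanding, this is linear in a: (42833)a + (-4283300) = 0.
So a = 100.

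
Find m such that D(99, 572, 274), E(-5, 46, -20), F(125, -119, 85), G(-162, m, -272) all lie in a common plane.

-147

Normal to plane DEF: n = (-103740, -27300, 85540); plane equation n·P = -2447900.
Requiring n·G = -2447900: (-27300)m + (-6461000) = -2447900.
So m = -147.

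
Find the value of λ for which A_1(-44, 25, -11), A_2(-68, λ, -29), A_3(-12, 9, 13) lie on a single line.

Collinearity requires A_1A_2 × A_1A_3 = 0; each component is linear in λ.
The x-component gives (24)λ + (-888) = 0, so λ = 37.
The remaining components then also vanish.

37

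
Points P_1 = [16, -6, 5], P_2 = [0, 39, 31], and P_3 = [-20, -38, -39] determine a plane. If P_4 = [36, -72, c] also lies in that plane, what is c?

A normal to the plane is n = P_1P_2 × P_1P_3 = (-1148, -1640, 2132).
P_4 lies in the plane iff n · P_1P_4 = 0.
This gives (2132)c + (74620) = 0, so c = -35.

-35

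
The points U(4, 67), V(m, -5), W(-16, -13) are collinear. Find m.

Collinearity: (V − U) must be parallel to (W − U) = (-20, -80).
Cross-multiplying the components: (m − 4)·(-80) = (-72)·(-20).
Solving gives m = -14.

-14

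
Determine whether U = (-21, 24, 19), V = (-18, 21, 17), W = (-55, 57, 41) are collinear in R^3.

UV = (3, -3, -2), UW = (-34, 33, 22).
UV × UW = (0, 2, -3).
The cross product is nonzero, so the points do not lie on one line.

No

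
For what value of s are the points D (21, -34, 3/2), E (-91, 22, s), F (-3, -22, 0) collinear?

Direction DF = (-24, 12, -3/2). From the x-coordinate of E, the parameter along the line is τ = (-91 − 21)/(-24) = 14/3.
Then s = 3/2 + 14/3·(-3/2) = -11/2.

-11/2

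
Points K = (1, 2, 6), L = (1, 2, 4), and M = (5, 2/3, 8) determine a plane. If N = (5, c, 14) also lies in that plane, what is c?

2/3

The plane through K, L, M has equation −(8/3)x − 8y = -56/3.
Substituting N: (-8)c + (-40/3) = -56/3, so c = 2/3.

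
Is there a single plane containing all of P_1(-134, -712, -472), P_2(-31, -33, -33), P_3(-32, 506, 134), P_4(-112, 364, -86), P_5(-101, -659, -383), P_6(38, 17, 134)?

Yes

The plane through P_1, P_2, P_3 has normal n = P_1P_2 × P_1P_3 = (-123228, -17640, 56196) and equation n·P = 2547720.
Checking the remaining points: n·P_4 = 2547720, n·P_5 = 2547720, n·P_6 = 2547720.
All equal 2547720, so all 6 points lie in one plane.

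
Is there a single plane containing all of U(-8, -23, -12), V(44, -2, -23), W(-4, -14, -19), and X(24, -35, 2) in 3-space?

The four points are coplanar iff the 3×3 determinant with rows UV, UW, UX is zero.
Rows: (52, 21, -11), (4, 9, -7), (32, -12, 14).
Expanding along the first row: (52)(42) − (21)(280) + (-11)(-336) = 0.
Zero determinant ⇒ coplanar.

Yes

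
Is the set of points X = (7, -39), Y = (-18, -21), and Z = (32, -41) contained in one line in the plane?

XY = (-25, 18), XZ = (25, -2).
If collinear, XZ would be a scalar multiple of XY. But (-25)·(-2) ≠ (18)·(25) (difference -400), so they are not parallel; the points are not collinear.

No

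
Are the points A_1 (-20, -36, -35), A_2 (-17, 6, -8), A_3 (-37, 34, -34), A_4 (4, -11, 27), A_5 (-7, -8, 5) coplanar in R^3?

The plane through A_1, A_2, A_3 has normal n = A_1A_2 × A_1A_3 = (-1848, -462, 924) and equation n·P = 21252.
Checking the remaining points: n·A_4 = 22638, n·A_5 = 21252.
Since n·A_4 = 22638 ≠ 21252, A_4 is off the plane and the points are not all coplanar.

No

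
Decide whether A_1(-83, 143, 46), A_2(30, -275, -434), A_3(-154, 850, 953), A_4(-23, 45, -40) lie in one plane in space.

Yes

With A_1 as base: A_1A_2 = (113, -418, -480), A_1A_3 = (-71, 707, 907), A_1A_4 = (60, -98, -86).
A_1A_3 × A_1A_4 = (28084, 48314, -35462).
A_1A_2 · (A_1A_3 × A_1A_4) = 0.
The scalar triple product vanishes, so the four points are coplanar.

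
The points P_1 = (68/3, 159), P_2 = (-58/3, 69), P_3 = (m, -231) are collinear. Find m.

-478/3

The three points are collinear iff det[P_1P_2; P_1P_3] = 0.
This determinant is linear in m: (90)m + (14340) = 0, so m = -478/3.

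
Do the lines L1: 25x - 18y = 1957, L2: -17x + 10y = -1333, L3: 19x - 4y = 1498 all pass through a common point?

Intersecting L1 and L2: solving the 2×2 system gives (x, y) = (79, 1).
Substitute into L3: (19)(79) + (-4)(1) = 1497.
But L3 requires 1498 ≠ 1497, so the three lines have no common point.

No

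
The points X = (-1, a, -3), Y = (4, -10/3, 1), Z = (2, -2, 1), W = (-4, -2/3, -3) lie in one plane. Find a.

The points are coplanar iff XY · (XZ × XW) = 0.
Expanding, this is linear in a: (8)a + (64/3) = 0.
So a = -8/3.

-8/3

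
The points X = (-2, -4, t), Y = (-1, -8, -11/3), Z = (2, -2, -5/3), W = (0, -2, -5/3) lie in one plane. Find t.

-7/3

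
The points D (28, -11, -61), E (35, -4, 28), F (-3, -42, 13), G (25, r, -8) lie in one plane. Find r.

The points are coplanar iff DE · (DF × DG) = 0.
Expanding, this is linear in r: (-3277)r + (-45878) = 0.
So r = -14.

-14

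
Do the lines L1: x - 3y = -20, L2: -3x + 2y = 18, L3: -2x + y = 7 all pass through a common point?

Intersecting L1 and L2: solving the 2×2 system gives (x, y) = (-2, 6).
Substitute into L3: (-2)(-2) + (1)(6) = 10.
But L3 requires 7 ≠ 10, so the three lines have no common point.

No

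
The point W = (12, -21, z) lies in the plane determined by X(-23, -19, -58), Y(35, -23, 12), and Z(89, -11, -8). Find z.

A normal to the plane is n = XY × XZ = (-760, 4940, 912).
W lies in the plane iff n · XW = 0.
This gives (912)z + (16416) = 0, so z = -18.

-18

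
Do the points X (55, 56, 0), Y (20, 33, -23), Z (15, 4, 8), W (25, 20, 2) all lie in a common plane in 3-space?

Yes

A normal to the plane through X, Y, Z is n = XY × XZ = (-1380, 1200, 900).
The plane has equation n·P = -8700. For W: n·W = -8700.
Equal, so W lies in the plane and all four are coplanar.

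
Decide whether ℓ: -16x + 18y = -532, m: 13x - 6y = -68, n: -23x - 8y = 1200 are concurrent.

Yes

Intersecting ℓ and m: solving the 2×2 system gives (x, y) = (-32, -58).
Substitute into n: (-23)(-32) + (-8)(-58) = 1200.
This equals 1200, so (-32, -58) lies on all three lines and they are concurrent.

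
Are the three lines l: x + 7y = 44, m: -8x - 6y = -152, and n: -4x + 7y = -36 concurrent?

Yes

Lines aᵢx + bᵢy = cᵢ with pairwise distinct directions are concurrent exactly when det[aᵢ bᵢ cᵢ] = 0.
Here the determinant is 0.
It vanishes, so the lines are concurrent at (16, 4).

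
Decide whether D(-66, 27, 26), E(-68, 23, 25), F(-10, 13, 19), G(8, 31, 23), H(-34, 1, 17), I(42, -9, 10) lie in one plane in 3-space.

Yes

The plane through D, E, F has normal n = DE × DF = (14, -70, 252) and equation n·P = 3738.
Checking the remaining points: n·G = 3738, n·H = 3738, n·I = 3738.
All equal 3738, so all 6 points lie in one plane.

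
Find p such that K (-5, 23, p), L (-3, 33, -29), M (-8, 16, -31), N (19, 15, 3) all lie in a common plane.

-29

The points are coplanar iff KL · (KM × KN) = 0.
Expanding, this is linear in p: (-464)p + (-13456) = 0.
So p = -29.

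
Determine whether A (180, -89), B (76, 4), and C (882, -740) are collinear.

No

AB = (-104, 93), AC = (702, -651).
det[AB; AC] = (-104)(-651) − (93)(702) = 2418.
The determinant is nonzero, so they are not collinear.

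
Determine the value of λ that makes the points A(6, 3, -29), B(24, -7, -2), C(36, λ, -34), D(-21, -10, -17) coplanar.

13

Normal to plane ABD: n = (231, -945, -504); plane equation n·P = 13167.
Requiring n·C = 13167: (-945)λ + (25452) = 13167.
So λ = 13.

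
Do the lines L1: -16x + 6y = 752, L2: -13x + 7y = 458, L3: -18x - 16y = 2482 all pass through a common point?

No

Intersecting L1 and L2: solving the 2×2 system gives (x, y) = (-74, -72).
Substitute into L3: (-18)(-74) + (-16)(-72) = 2484.
But L3 requires 2482 ≠ 2484, so the three lines have no common point.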